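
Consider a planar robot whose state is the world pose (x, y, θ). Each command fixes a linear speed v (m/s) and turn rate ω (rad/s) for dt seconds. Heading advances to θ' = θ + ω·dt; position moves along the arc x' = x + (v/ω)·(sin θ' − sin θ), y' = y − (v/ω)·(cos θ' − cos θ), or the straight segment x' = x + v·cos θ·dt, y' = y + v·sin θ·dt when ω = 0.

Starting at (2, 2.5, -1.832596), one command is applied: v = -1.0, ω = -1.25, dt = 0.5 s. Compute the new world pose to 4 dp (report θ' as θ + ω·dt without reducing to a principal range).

θ' = -1.8326 + -1.25·0.5 = -2.4576
R = v/ω = -1.0/-1.25 = 0.8000
x' = 2 + 0.8000·(sin -2.4576 − sin -1.8326) = 2.2672
y' = 2.5 − 0.8000·(cos -2.4576 − cos -1.8326) = 2.9130

(2.2672, 2.9130, -2.4576)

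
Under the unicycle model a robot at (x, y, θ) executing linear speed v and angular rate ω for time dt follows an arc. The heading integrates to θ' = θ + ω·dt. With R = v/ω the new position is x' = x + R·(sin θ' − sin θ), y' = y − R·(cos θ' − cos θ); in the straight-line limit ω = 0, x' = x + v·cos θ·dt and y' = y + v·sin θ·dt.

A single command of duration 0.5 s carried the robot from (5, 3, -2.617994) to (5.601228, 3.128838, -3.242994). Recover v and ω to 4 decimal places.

v = -1.2500, ω = -1.2500

Δθ = -3.242994 − -2.617994 = -0.625000
ω = Δθ/dt = -0.625000/0.5 = -1.2500
R = Δx/(sin θ' − sin θ) = 1.0000
v = R·ω = 1.0000·-1.2500 = -1.2500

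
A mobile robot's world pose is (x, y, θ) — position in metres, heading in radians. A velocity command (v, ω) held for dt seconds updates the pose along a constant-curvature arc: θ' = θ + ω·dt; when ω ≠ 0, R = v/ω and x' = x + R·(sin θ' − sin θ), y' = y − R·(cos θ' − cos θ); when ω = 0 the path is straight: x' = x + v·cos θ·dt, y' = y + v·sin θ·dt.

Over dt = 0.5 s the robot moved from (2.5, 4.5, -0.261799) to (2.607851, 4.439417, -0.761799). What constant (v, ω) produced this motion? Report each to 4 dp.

Δθ = -0.761799 − -0.261799 = -0.500000
ω = Δθ/dt = -0.500000/0.5 = -1.0000
R = Δx/(sin θ' − sin θ) = -0.2500
v = R·ω = -0.2500·-1.0000 = 0.2500

v = 0.2500, ω = -1.0000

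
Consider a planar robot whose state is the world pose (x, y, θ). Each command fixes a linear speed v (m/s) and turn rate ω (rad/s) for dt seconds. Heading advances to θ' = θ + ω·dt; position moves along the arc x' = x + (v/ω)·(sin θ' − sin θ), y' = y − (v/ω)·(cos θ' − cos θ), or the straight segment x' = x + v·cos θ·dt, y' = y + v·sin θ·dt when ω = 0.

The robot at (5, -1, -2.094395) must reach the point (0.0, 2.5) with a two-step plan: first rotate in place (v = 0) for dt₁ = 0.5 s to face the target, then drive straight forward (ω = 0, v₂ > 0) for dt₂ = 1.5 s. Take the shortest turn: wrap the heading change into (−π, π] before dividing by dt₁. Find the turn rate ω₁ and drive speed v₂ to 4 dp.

ω₁ = -3.3158, v₂ = 4.0689

heading to target = atan2(2.5−-1, 0−5) = 2.5309
Δθ = wrap(2.5309 − -2.0944) = -1.6579; ω₁ = Δθ/dt₁ = -3.3158
distance = √((0−5)² + (2.5−-1)²) = 6.1033; v₂ = distance/dt₂ = 4.0689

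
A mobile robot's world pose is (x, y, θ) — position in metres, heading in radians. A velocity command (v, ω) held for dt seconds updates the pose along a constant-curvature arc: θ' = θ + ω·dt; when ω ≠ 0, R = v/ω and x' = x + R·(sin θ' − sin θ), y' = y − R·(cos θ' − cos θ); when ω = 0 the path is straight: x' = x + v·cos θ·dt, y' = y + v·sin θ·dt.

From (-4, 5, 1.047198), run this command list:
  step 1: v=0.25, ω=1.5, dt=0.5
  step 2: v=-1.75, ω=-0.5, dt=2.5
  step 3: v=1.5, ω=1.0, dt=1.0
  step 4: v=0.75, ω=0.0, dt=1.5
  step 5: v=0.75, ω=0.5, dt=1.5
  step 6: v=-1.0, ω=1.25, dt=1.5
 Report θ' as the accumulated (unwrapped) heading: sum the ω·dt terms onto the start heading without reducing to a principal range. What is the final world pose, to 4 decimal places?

(-3.9200, 4.8680, 4.1722)

step 1: θ'=1.7972 (R=0.1667) → pose (-3.9819, 5.1207, 1.7972)
step 2: θ'=0.5472 (R=3.5000) → pose (-5.5716, 1.3461, 0.5472)
step 3: θ'=1.5472 (R=1.5000) → pose (-4.8524, 2.5917, 1.5472)
step 4: θ'=1.5472 (straight) → pose (-4.8259, 3.7164, 1.5472)
step 5: θ'=2.2972 (R=1.5000) → pose (-5.2041, 4.7481, 2.2972)
step 6: θ'=4.1722 (R=-0.8000) → pose (-3.9200, 4.8680, 4.1722)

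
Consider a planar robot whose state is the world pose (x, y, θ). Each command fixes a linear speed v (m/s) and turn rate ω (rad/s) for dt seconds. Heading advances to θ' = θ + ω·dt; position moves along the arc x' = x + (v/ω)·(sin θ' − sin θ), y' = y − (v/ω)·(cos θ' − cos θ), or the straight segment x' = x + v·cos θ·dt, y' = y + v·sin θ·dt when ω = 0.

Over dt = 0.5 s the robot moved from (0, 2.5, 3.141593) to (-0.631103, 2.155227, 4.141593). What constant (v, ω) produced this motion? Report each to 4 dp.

v = 1.5000, ω = 2.0000

Δθ = 4.141593 − 3.141593 = 1.000000
ω = Δθ/dt = 1.000000/0.5 = 2.0000
R = Δx/(sin θ' − sin θ) = 0.7500
v = R·ω = 0.7500·2.0000 = 1.5000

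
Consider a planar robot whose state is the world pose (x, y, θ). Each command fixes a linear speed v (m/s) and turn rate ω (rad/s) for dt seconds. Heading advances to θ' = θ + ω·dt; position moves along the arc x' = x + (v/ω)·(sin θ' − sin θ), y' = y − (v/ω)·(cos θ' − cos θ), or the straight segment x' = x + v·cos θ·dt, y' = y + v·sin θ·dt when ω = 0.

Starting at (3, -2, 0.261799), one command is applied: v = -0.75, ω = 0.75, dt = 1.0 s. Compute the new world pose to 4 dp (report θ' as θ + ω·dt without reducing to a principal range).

(2.4110, -2.4356, 1.0118)

θ' = 0.2618 + 0.75·1.0 = 1.0118
R = v/ω = -0.75/0.75 = -1.0000
x' = 3 + -1.0000·(sin 1.0118 − sin 0.2618) = 2.4110
y' = -2 − -1.0000·(cos 1.0118 − cos 0.2618) = -2.4356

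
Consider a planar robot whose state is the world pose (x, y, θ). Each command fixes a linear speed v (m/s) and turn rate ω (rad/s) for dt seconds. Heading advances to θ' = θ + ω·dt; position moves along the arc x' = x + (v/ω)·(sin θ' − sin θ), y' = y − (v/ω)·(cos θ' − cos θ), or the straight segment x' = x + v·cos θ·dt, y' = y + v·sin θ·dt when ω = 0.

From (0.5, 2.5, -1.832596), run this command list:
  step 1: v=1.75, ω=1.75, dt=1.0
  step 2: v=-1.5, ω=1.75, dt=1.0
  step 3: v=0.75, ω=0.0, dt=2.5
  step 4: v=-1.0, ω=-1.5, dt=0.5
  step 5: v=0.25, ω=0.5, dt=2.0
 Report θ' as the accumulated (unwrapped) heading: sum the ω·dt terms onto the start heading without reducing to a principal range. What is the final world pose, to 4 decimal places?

step 1: θ'=-0.0826 (R=1.0000) → pose (1.3834, 1.2446, -0.0826)
step 2: θ'=1.6674 (R=-0.8571) → pose (0.4596, 0.3077, 1.6674)
step 3: θ'=1.6674 (straight) → pose (0.2787, 2.1739, 1.6674)
step 4: θ'=0.9174 (R=0.6667) → pose (0.1445, 1.7044, 0.9174)
step 5: θ'=1.9174 (R=0.5000) → pose (0.2177, 2.1782, 1.9174)

(0.2177, 2.1782, 1.9174)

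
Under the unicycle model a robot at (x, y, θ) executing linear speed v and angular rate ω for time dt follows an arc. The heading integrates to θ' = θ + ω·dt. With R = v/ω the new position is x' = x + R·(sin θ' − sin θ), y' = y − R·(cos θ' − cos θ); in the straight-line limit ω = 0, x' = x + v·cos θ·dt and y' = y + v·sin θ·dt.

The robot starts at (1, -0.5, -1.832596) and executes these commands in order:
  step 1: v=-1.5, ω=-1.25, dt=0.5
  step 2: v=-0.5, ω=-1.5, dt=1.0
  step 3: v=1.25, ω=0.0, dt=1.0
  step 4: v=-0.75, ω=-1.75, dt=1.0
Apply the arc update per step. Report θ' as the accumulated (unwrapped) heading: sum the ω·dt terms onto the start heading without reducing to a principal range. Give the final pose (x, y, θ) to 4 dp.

step 1: θ'=-2.4576 (R=1.2000) → pose (1.4008, 0.1195, -2.4576)
step 2: θ'=-3.9576 (R=0.3333) → pose (1.8543, 0.0895, -3.9576)
step 3: θ'=-3.9576 (straight) → pose (0.9979, 1.0000, -3.9576)
step 4: θ'=-5.7076 (R=0.4286) → pose (0.9190, 0.3469, -5.7076)

(0.9190, 0.3469, -5.7076)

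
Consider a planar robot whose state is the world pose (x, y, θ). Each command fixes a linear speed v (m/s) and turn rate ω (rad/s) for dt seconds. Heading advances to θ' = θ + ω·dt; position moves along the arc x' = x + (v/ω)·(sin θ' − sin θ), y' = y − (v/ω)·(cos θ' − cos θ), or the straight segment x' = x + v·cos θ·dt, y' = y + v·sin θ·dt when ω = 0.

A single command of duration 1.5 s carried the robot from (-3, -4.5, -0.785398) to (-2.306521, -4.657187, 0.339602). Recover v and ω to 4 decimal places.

v = 0.5000, ω = 0.7500

Δθ = 0.339602 − -0.785398 = 1.125000
ω = Δθ/dt = 1.125000/1.5 = 0.7500
R = Δx/(sin θ' − sin θ) = 0.6667
v = R·ω = 0.6667·0.7500 = 0.5000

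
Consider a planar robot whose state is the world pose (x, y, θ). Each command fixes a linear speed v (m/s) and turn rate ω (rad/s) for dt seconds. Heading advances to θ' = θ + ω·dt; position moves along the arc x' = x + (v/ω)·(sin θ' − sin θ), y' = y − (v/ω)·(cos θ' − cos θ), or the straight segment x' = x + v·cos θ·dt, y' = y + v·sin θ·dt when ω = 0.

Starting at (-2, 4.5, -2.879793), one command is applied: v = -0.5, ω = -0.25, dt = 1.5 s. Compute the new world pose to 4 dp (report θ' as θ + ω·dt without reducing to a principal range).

θ' = -2.8798 + -0.25·1.5 = -3.2548
R = v/ω = -0.5/-0.25 = 2.0000
x' = -2 + 2.0000·(sin -3.2548 − sin -2.8798) = -1.2564
y' = 4.5 − 2.0000·(cos -3.2548 − cos -2.8798) = 4.5553

(-1.2564, 4.5553, -3.2548)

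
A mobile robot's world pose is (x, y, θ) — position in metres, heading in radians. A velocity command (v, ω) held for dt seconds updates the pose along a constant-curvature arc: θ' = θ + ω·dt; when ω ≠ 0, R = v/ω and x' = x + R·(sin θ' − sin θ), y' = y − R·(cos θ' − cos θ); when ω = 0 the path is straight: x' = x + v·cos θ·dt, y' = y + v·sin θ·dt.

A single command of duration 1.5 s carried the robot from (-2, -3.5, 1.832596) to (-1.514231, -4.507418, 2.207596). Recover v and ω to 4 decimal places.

v = -0.7500, ω = 0.2500

Δθ = 2.207596 − 1.832596 = 0.375000
ω = Δθ/dt = 0.375000/1.5 = 0.2500
R = −Δy/(cos θ' − cos θ) = -3.0000
v = R·ω = -3.0000·0.2500 = -0.7500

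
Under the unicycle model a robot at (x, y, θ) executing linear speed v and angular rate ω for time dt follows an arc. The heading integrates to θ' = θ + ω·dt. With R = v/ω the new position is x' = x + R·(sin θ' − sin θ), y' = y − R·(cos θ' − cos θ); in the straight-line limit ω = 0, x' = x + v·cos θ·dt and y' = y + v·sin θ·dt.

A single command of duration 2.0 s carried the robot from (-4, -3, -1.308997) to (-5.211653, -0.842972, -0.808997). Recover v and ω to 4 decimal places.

Δθ = -0.808997 − -1.308997 = 0.500000
ω = Δθ/dt = 0.500000/2.0 = 0.2500
R = −Δy/(cos θ' − cos θ) = -5.0000
v = R·ω = -5.0000·0.2500 = -1.2500

v = -1.2500, ω = 0.2500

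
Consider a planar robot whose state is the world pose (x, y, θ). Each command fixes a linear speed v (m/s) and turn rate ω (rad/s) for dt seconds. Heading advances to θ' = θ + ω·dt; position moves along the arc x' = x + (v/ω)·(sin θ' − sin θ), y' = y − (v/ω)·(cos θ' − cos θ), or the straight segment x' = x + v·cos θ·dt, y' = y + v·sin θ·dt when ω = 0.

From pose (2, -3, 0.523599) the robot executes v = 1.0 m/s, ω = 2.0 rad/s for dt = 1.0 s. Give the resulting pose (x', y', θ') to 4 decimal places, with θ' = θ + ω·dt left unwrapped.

(2.0397, -2.1595, 2.5236)

θ' = 0.5236 + 2.0·1.0 = 2.5236
R = v/ω = 1.0/2.0 = 0.5000
x' = 2 + 0.5000·(sin 2.5236 − sin 0.5236) = 2.0397
y' = -3 − 0.5000·(cos 2.5236 − cos 0.5236) = -2.1595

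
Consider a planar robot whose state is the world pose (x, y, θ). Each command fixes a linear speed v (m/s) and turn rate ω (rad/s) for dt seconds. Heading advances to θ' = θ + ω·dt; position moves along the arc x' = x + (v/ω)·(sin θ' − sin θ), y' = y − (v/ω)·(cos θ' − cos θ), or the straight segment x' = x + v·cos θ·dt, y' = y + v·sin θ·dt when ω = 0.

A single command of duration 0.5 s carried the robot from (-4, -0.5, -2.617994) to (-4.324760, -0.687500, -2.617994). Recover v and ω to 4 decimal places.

Δθ = -2.617994 − -2.617994 = 0.000000
ω = Δθ/dt = 0.000000/0.5 = 0.0000
ω = 0 → v = (Δx·cos θ + Δy·sin θ)/dt = 0.7500

v = 0.7500, ω = 0.0000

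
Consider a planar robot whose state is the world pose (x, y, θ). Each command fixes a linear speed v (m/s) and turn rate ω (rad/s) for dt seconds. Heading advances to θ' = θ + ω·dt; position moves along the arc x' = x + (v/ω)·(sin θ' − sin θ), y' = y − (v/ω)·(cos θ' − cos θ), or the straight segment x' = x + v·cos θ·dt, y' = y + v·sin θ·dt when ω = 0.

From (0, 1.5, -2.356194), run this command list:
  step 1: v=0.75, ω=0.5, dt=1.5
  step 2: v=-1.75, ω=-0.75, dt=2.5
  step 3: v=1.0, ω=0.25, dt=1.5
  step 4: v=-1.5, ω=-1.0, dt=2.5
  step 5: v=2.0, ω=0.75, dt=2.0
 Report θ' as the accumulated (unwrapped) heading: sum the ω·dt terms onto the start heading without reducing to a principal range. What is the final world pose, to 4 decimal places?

(2.7105, 3.7655, -4.1062)

step 1: θ'=-1.6062 (R=1.5000) → pose (-0.4384, 0.4924, -1.6062)
step 2: θ'=-3.4812 (R=2.3333) → pose (2.6707, 2.6099, -3.4812)
step 3: θ'=-3.1062 (R=4.0000) → pose (1.1967, 2.8359, -3.1062)
step 4: θ'=-5.6062 (R=1.5000) → pose (2.1895, 0.1676, -5.6062)
step 5: θ'=-4.1062 (R=2.6667) → pose (2.7105, 3.7655, -4.1062)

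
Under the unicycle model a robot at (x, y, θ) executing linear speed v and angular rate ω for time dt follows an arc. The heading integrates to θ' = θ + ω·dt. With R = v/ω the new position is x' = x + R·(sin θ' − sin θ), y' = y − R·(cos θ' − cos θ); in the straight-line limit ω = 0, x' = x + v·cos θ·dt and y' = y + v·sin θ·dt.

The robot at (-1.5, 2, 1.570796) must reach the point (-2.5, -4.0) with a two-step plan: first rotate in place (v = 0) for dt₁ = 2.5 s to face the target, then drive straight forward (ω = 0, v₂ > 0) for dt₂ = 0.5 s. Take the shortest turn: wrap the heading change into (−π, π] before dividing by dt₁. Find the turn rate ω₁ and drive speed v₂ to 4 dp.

ω₁ = 1.1906, v₂ = 12.1655

heading to target = atan2(-4−2, -2.5−-1.5) = -1.7359
Δθ = wrap(-1.7359 − 1.5708) = 2.9764; ω₁ = Δθ/dt₁ = 1.1906
distance = √((-2.5−-1.5)² + (-4−2)²) = 6.0828; v₂ = distance/dt₂ = 12.1655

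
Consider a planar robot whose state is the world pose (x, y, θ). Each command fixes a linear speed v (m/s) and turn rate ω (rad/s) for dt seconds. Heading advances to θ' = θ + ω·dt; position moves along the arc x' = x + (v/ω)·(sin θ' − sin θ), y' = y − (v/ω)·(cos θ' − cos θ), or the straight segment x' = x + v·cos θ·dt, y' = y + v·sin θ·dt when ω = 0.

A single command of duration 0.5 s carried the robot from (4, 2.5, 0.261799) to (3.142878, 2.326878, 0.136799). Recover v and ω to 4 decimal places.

Δθ = 0.136799 − 0.261799 = -0.125000
ω = Δθ/dt = -0.125000/0.5 = -0.2500
R = Δx/(sin θ' − sin θ) = 7.0000
v = R·ω = 7.0000·-0.2500 = -1.7500

v = -1.7500, ω = -0.2500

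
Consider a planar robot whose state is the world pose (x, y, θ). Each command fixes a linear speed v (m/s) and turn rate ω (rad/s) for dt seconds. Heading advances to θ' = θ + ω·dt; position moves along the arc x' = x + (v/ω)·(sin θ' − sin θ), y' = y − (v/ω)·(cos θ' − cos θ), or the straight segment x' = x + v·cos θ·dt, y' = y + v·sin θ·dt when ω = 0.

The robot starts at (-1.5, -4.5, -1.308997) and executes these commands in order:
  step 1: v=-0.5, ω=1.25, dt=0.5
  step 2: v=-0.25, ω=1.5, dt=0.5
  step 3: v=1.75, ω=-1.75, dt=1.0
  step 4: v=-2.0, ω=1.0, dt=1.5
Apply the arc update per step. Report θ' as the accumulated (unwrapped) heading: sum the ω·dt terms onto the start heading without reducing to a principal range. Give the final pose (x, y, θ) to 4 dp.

(-2.3116, -3.1750, -0.1840)

step 1: θ'=-0.6840 (R=-0.4000) → pose (-1.6336, -4.2935, -0.6840)
step 2: θ'=0.0660 (R=-0.1667) → pose (-1.7499, -4.2564, 0.0660)
step 3: θ'=-1.6840 (R=-1.0000) → pose (-0.6904, -5.3672, -1.6840)
step 4: θ'=-0.1840 (R=-2.0000) → pose (-2.3116, -3.1750, -0.1840)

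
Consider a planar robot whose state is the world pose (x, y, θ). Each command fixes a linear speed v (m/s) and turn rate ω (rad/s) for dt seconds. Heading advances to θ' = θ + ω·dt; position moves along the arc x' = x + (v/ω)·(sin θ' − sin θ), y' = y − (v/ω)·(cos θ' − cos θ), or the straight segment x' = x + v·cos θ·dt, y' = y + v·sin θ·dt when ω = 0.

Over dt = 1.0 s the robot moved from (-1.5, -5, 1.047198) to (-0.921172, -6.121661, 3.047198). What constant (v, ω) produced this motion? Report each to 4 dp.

Δθ = 3.047198 − 1.047198 = 2.000000
ω = Δθ/dt = 2.000000/1.0 = 2.0000
R = −Δy/(cos θ' − cos θ) = -0.7500
v = R·ω = -0.7500·2.0000 = -1.5000

v = -1.5000, ω = 2.0000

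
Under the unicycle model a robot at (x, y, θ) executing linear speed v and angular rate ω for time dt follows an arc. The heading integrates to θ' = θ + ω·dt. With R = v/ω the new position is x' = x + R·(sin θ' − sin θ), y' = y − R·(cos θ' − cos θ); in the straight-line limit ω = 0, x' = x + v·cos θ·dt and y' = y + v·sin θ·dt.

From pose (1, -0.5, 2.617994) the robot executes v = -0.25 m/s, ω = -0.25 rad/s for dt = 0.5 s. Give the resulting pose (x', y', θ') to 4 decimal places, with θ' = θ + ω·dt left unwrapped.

(1.1041, -0.5691, 2.4930)

θ' = 2.6180 + -0.25·0.5 = 2.4930
R = v/ω = -0.25/-0.25 = 1.0000
x' = 1 + 1.0000·(sin 2.4930 − sin 2.6180) = 1.1041
y' = -0.5 − 1.0000·(cos 2.4930 − cos 2.6180) = -0.5691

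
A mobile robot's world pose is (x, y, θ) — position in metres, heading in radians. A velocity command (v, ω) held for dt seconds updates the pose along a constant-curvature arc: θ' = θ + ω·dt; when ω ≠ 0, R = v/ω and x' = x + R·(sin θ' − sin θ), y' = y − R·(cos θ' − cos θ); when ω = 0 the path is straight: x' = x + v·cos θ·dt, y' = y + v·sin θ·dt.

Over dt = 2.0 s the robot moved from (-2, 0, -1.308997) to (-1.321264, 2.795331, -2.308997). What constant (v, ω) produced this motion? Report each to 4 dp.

v = -1.5000, ω = -0.5000

Δθ = -2.308997 − -1.308997 = -1.000000
ω = Δθ/dt = -1.000000/2.0 = -0.5000
R = −Δy/(cos θ' − cos θ) = 3.0000
v = R·ω = 3.0000·-0.5000 = -1.5000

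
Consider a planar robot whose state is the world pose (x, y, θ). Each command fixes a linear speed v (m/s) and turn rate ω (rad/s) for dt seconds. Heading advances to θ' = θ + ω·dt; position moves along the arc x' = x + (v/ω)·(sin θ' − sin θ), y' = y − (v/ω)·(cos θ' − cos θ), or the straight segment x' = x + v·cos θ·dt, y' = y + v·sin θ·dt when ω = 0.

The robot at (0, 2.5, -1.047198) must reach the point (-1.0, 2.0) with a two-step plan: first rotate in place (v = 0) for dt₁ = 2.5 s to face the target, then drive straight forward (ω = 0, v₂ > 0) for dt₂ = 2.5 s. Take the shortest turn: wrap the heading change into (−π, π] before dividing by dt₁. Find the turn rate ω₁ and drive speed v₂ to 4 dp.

heading to target = atan2(2−2.5, -1−0) = -2.6779
Δθ = wrap(-2.6779 − -1.0472) = -1.6307; ω₁ = Δθ/dt₁ = -0.6523
distance = √((-1−0)² + (2−2.5)²) = 1.1180; v₂ = distance/dt₂ = 0.4472

ω₁ = -0.6523, v₂ = 0.4472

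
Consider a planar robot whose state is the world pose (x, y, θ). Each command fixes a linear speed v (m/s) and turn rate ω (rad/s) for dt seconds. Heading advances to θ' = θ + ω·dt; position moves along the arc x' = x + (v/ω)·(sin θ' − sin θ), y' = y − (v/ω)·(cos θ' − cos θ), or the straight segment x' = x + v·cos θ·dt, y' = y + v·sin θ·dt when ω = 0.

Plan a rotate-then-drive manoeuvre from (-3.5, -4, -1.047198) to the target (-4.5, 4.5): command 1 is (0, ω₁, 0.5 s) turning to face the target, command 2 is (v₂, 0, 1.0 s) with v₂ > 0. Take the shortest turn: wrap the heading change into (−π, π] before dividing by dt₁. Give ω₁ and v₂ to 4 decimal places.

ω₁ = 5.4702, v₂ = 8.5586

heading to target = atan2(4.5−-4, -4.5−-3.5) = 1.6879
Δθ = wrap(1.6879 − -1.0472) = 2.7351; ω₁ = Δθ/dt₁ = 5.4702
distance = √((-4.5−-3.5)² + (4.5−-4)²) = 8.5586; v₂ = distance/dt₂ = 8.5586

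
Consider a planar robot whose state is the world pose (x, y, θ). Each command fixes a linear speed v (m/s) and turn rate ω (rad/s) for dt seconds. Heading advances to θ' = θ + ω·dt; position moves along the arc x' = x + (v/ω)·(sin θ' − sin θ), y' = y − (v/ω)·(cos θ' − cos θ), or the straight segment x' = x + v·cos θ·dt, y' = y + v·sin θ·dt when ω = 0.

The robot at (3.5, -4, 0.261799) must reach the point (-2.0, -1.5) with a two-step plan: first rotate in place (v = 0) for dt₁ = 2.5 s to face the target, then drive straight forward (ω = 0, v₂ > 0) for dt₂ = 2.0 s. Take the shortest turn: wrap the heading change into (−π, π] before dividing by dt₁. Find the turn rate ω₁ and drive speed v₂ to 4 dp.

ω₁ = 0.9813, v₂ = 3.0208

heading to target = atan2(-1.5−-4, -2−3.5) = 2.7150
Δθ = wrap(2.7150 − 0.2618) = 2.4532; ω₁ = Δθ/dt₁ = 0.9813
distance = √((-2−3.5)² + (-1.5−-4)²) = 6.0415; v₂ = distance/dt₂ = 3.0208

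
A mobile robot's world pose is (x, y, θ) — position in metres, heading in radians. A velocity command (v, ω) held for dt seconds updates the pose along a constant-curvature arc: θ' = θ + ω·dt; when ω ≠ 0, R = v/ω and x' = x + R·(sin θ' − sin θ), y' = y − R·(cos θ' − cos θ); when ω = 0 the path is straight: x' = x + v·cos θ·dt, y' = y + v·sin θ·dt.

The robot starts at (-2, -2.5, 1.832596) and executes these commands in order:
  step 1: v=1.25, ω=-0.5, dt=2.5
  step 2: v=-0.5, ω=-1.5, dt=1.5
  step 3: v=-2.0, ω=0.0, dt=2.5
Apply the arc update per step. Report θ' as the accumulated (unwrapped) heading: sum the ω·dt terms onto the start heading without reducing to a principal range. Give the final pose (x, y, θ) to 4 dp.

step 1: θ'=0.5826 (R=-2.5000) → pose (-0.9607, 0.2346, 0.5826)
step 2: θ'=-1.6674 (R=0.3333) → pose (-1.4758, 0.5451, -1.6674)
step 3: θ'=-1.6674 (straight) → pose (-0.9936, 5.5218, -1.6674)

(-0.9936, 5.5218, -1.6674)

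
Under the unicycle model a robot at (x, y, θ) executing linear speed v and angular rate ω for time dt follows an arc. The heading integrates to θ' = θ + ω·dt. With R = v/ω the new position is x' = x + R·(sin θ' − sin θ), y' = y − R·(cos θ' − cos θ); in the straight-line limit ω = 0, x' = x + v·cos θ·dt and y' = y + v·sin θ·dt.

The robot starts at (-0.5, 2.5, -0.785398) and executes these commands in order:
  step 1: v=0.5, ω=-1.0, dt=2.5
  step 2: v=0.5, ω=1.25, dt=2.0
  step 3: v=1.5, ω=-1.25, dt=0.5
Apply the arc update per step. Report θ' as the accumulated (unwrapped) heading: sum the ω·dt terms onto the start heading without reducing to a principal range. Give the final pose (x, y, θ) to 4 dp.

step 1: θ'=-3.2854 (R=-0.5000) → pose (-0.9252, 1.6516, -3.2854)
step 2: θ'=-0.7854 (R=0.4000) → pose (-1.2654, 0.9729, -0.7854)
step 3: θ'=-1.4104 (R=-1.2000) → pose (-0.9293, 0.3160, -1.4104)

(-0.9293, 0.3160, -1.4104)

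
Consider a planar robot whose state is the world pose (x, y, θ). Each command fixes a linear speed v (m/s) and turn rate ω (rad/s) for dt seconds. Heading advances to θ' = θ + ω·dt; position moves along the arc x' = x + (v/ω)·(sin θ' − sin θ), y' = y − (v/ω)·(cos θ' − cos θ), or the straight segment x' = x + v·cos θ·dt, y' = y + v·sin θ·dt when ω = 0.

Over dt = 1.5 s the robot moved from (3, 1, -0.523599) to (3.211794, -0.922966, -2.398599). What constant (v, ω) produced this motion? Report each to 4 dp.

Δθ = -2.398599 − -0.523599 = -1.875000
ω = Δθ/dt = -1.875000/1.5 = -1.2500
R = −Δy/(cos θ' − cos θ) = -1.2000
v = R·ω = -1.2000·-1.2500 = 1.5000

v = 1.5000, ω = -1.2500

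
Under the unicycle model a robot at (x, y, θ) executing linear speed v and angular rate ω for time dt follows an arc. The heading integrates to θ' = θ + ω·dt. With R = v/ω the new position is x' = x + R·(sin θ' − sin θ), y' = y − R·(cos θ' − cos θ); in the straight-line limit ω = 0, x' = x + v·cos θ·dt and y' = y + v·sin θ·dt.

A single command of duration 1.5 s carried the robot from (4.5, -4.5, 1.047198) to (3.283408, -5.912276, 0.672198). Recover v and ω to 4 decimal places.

v = -1.2500, ω = -0.2500

Δθ = 0.672198 − 1.047198 = -0.375000
ω = Δθ/dt = -0.375000/1.5 = -0.2500
R = −Δy/(cos θ' − cos θ) = 5.0000
v = R·ω = 5.0000·-0.2500 = -1.2500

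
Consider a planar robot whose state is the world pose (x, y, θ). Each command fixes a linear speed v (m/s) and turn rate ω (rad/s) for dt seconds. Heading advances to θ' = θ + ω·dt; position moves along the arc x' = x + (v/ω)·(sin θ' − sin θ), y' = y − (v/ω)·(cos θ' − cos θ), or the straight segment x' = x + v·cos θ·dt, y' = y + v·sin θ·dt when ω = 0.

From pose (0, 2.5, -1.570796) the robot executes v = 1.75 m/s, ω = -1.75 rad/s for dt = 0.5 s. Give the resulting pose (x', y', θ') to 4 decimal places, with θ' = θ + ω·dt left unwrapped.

θ' = -1.5708 + -1.75·0.5 = -2.4458
R = v/ω = 1.75/-1.75 = -1.0000
x' = 0 + -1.0000·(sin -2.4458 − sin -1.5708) = -0.3590
y' = 2.5 − -1.0000·(cos -2.4458 − cos -1.5708) = 1.7325

(-0.3590, 1.7325, -2.4458)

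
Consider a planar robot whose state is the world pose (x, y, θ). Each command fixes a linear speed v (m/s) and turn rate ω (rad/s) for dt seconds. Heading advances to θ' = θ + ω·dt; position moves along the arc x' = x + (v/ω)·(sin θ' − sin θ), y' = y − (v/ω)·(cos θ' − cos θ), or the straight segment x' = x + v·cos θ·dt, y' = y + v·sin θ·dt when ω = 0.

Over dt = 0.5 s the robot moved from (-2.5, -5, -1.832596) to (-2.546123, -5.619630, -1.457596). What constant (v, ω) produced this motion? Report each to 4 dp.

Δθ = -1.457596 − -1.832596 = 0.375000
ω = Δθ/dt = 0.375000/0.5 = 0.7500
R = −Δy/(cos θ' − cos θ) = 1.6667
v = R·ω = 1.6667·0.7500 = 1.2500

v = 1.2500, ω = 0.7500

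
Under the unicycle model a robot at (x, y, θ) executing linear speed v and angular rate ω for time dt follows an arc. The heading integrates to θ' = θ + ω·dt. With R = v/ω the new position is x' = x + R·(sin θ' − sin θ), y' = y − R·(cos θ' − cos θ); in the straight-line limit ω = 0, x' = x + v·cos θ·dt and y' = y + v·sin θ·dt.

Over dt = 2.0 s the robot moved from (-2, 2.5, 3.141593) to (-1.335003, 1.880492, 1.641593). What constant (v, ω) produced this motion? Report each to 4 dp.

v = -0.5000, ω = -0.7500

Δθ = 1.641593 − 3.141593 = -1.500000
ω = Δθ/dt = -1.500000/2.0 = -0.7500
R = Δx/(sin θ' − sin θ) = 0.6667
v = R·ω = 0.6667·-0.7500 = -0.5000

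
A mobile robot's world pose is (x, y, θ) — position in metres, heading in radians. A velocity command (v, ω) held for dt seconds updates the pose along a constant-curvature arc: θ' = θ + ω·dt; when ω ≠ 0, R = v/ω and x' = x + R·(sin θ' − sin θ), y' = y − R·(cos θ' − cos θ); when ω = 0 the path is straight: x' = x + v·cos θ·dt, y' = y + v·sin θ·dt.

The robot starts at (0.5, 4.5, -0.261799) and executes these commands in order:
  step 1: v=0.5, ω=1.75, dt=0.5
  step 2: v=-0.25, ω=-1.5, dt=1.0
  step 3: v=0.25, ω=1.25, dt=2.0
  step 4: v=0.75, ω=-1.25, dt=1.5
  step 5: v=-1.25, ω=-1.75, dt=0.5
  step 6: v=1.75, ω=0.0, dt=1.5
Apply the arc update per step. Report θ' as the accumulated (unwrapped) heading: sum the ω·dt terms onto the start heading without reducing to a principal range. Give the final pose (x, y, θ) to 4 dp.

step 1: θ'=0.6132 (R=0.2857) → pose (0.7384, 4.5423, 0.6132)
step 2: θ'=-0.8868 (R=0.1667) → pose (0.5133, 4.5733, -0.8868)
step 3: θ'=1.6132 (R=0.2000) → pose (0.8681, 4.7082, 1.6132)
step 4: θ'=-0.2618 (R=-0.6000) → pose (1.6229, 5.3132, -0.2618)
step 5: θ'=-1.1368 (R=0.7143) → pose (1.1597, 5.7027, -1.1368)
step 6: θ'=-1.1368 (straight) → pose (2.2635, 3.3211, -1.1368)

(2.2635, 3.3211, -1.1368)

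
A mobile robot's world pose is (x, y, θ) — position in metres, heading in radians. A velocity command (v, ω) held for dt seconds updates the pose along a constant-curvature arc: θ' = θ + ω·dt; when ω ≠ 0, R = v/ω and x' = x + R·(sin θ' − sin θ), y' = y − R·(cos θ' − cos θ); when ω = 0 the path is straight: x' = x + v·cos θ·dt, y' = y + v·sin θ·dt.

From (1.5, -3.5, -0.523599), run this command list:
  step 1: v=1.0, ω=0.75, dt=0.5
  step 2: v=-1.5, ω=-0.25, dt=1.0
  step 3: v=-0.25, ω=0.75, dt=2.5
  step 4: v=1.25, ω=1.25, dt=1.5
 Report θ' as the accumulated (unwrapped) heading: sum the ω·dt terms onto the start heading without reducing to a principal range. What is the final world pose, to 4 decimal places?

step 1: θ'=-0.1486 (R=1.3333) → pose (1.9693, -3.6639, -0.1486)
step 2: θ'=-0.3986 (R=6.0000) → pose (0.5288, -3.2597, -0.3986)
step 3: θ'=1.4764 (R=-0.3333) → pose (0.0676, -3.5355, 1.4764)
step 4: θ'=3.3514 (R=1.0000) → pose (-1.1362, -2.4632, 3.3514)

(-1.1362, -2.4632, 3.3514)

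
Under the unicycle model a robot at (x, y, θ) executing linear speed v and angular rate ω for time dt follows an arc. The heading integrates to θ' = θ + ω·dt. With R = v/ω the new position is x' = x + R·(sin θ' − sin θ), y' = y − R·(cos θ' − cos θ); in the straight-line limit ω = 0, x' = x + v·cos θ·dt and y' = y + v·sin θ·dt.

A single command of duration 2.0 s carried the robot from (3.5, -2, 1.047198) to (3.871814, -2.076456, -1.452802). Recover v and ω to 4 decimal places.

v = 0.2500, ω = -1.2500

Δθ = -1.452802 − 1.047198 = -2.500000
ω = Δθ/dt = -2.500000/2.0 = -1.2500
R = Δx/(sin θ' − sin θ) = -0.2000
v = R·ω = -0.2000·-1.2500 = 0.2500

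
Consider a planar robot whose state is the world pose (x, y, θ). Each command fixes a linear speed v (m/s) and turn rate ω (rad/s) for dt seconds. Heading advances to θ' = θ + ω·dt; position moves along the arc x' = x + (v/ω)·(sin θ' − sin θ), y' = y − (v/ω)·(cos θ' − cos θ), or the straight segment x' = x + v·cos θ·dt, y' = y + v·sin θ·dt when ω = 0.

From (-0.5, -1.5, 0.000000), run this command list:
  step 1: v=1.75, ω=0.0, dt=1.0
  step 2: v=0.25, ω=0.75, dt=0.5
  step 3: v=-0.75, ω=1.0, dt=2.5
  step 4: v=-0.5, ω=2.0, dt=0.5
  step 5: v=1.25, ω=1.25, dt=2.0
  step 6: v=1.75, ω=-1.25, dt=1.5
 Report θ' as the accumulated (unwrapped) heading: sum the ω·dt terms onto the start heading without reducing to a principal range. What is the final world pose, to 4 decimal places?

step 1: θ'=0.0000 (straight) → pose (1.2500, -1.5000, 0.0000)
step 2: θ'=0.3750 (R=0.3333) → pose (1.3721, -1.4768, 0.3750)
step 3: θ'=2.8750 (R=-0.7500) → pose (1.4492, -2.8982, 2.8750)
step 4: θ'=3.8750 (R=-0.2500) → pose (1.6824, -2.8428, 3.8750)
step 5: θ'=6.3750 (R=1.0000) → pose (2.4435, -4.5815, 6.3750)
step 6: θ'=4.5000 (R=-1.4000) → pose (3.9404, -6.2707, 4.5000)

(3.9404, -6.2707, 4.5000)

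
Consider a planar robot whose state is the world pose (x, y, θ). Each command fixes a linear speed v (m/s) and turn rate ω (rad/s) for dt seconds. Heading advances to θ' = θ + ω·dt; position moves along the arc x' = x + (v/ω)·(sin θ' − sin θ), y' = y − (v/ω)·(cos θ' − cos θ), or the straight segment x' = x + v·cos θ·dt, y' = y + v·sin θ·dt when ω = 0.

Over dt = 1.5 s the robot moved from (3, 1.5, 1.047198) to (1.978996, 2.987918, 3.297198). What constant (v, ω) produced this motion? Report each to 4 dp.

Δθ = 3.297198 − 1.047198 = 2.250000
ω = Δθ/dt = 2.250000/1.5 = 1.5000
R = −Δy/(cos θ' − cos θ) = 1.0000
v = R·ω = 1.0000·1.5000 = 1.5000

v = 1.5000, ω = 1.5000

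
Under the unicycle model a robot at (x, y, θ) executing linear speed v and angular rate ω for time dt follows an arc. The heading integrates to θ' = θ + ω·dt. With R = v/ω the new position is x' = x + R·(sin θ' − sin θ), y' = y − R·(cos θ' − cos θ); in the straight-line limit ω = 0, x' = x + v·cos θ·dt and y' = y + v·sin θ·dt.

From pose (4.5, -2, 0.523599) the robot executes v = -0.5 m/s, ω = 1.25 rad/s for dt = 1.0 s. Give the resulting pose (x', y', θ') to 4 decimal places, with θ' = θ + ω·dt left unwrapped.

θ' = 0.5236 + 1.25·1.0 = 1.7736
R = v/ω = -0.5/1.25 = -0.4000
x' = 4.5 + -0.4000·(sin 1.7736 − sin 0.5236) = 4.3082
y' = -2 − -0.4000·(cos 1.7736 − cos 0.5236) = -2.4270

(4.3082, -2.4270, 1.7736)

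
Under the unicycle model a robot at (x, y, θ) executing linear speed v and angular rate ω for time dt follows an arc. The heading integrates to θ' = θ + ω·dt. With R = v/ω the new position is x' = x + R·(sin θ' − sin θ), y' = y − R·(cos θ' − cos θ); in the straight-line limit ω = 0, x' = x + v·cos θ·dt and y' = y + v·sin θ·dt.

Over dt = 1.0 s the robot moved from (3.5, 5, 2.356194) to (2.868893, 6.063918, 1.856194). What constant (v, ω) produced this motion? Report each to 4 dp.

Δθ = 1.856194 − 2.356194 = -0.500000
ω = Δθ/dt = -0.500000/1.0 = -0.5000
R = −Δy/(cos θ' − cos θ) = -2.5000
v = R·ω = -2.5000·-0.5000 = 1.2500

v = 1.2500, ω = -0.5000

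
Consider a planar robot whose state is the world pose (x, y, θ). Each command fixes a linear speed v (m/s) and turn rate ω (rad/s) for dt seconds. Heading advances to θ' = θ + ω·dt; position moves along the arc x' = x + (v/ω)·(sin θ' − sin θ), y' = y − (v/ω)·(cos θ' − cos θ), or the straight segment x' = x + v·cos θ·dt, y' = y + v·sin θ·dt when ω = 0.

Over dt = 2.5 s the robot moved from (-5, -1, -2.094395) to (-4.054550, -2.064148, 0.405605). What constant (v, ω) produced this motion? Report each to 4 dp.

Δθ = 0.405605 − -2.094395 = 2.500000
ω = Δθ/dt = 2.500000/2.5 = 1.0000
R = −Δy/(cos θ' − cos θ) = 0.7500
v = R·ω = 0.7500·1.0000 = 0.7500

v = 0.7500, ω = 1.0000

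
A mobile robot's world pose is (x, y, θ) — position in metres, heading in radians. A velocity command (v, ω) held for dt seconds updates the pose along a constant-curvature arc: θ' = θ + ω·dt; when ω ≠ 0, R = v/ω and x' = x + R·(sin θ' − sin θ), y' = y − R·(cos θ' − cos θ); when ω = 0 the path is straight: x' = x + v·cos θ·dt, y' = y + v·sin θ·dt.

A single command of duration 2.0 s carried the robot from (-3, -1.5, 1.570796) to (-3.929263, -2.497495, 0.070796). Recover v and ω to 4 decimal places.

v = -0.7500, ω = -0.7500

Δθ = 0.070796 − 1.570796 = -1.500000
ω = Δθ/dt = -1.500000/2.0 = -0.7500
R = −Δy/(cos θ' − cos θ) = 1.0000
v = R·ω = 1.0000·-0.7500 = -0.7500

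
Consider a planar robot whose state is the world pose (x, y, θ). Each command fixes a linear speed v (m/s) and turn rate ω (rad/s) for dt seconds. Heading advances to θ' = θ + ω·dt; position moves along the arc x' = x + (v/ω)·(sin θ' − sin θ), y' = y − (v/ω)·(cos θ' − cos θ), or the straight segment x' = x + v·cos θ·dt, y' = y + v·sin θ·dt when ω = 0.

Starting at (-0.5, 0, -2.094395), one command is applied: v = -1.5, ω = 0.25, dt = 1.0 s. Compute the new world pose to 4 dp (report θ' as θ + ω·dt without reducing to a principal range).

θ' = -2.0944 + 0.25·1.0 = -1.8444
R = v/ω = -1.5/0.25 = -6.0000
x' = -0.5 + -6.0000·(sin -1.8444 − sin -2.0944) = 0.0807
y' = 0 − -6.0000·(cos -1.8444 − cos -2.0944) = 1.3788

(0.0807, 1.3788, -1.8444)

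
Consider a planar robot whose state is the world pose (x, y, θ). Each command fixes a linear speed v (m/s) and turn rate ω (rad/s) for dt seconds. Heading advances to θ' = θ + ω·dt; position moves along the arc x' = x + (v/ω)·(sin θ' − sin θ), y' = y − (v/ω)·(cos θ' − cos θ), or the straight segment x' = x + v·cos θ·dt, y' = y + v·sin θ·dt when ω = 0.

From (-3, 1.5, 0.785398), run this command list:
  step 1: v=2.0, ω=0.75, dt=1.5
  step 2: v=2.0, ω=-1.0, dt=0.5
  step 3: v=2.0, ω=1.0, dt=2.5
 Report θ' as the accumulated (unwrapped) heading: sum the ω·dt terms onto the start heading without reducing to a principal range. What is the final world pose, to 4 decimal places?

step 1: θ'=1.9104 (R=2.6667) → pose (-2.3713, 4.2739, 1.9104)
step 2: θ'=1.4104 (R=-2.0000) → pose (-2.4598, 5.2596, 1.4104)
step 3: θ'=3.9104 (R=2.0000) → pose (-5.8247, 7.0165, 3.9104)

(-5.8247, 7.0165, 3.9104)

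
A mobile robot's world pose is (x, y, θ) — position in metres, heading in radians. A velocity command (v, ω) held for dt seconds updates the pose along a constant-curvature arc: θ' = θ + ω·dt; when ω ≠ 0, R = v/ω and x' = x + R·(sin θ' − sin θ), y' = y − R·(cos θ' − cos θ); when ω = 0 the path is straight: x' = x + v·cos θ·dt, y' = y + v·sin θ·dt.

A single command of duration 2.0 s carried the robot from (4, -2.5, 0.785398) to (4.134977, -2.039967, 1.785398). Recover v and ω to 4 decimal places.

v = 0.2500, ω = 0.5000

Δθ = 1.785398 − 0.785398 = 1.000000
ω = Δθ/dt = 1.000000/2.0 = 0.5000
R = −Δy/(cos θ' − cos θ) = 0.5000
v = R·ω = 0.5000·0.5000 = 0.2500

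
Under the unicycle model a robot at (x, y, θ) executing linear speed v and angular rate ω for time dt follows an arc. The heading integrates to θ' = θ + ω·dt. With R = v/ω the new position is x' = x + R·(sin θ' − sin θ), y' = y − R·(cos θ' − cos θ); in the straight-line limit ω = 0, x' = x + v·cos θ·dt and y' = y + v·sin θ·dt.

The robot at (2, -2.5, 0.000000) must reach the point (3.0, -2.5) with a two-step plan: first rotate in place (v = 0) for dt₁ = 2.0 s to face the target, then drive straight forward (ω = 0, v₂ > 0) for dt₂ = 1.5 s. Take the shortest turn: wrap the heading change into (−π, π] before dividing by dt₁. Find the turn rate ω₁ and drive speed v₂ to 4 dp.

ω₁ = 0.0000, v₂ = 0.6667

heading to target = atan2(-2.5−-2.5, 3−2) = 0.0000
Δθ = wrap(0.0000 − 0.0000) = 0.0000; ω₁ = Δθ/dt₁ = 0.0000
distance = √((3−2)² + (-2.5−-2.5)²) = 1.0000; v₂ = distance/dt₂ = 0.6667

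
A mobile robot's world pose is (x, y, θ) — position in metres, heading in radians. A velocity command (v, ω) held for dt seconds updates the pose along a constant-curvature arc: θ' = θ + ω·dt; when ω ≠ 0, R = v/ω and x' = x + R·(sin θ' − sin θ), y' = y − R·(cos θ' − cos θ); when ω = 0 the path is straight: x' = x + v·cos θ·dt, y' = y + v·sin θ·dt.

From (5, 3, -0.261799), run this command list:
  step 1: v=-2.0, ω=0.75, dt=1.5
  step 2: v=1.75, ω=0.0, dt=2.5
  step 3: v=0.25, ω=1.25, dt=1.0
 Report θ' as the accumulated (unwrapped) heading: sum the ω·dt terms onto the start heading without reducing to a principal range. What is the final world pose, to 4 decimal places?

(5.1464, 5.7155, 2.1132)

step 1: θ'=0.8632 (R=-2.6667) → pose (2.2833, 2.1576, 0.8632)
step 2: θ'=0.8632 (straight) → pose (5.1271, 5.4822, 0.8632)
step 3: θ'=2.1132 (R=0.2000) → pose (5.1464, 5.7155, 2.1132)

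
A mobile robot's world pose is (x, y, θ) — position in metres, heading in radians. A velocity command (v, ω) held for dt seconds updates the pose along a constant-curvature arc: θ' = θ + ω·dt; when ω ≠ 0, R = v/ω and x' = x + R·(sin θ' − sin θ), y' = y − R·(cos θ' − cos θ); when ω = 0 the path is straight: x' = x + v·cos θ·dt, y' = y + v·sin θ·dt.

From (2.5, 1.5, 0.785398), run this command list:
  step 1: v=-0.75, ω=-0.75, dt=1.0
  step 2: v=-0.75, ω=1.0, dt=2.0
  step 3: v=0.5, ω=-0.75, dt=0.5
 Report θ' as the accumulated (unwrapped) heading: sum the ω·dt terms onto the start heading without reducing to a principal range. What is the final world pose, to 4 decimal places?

(1.1163, 0.3612, 1.6604)

step 1: θ'=0.0354 (R=1.0000) → pose (1.8283, 1.2077, 0.0354)
step 2: θ'=2.0354 (R=-0.7500) → pose (1.1843, 0.1222, 2.0354)
step 3: θ'=1.6604 (R=-0.6667) → pose (1.1163, 0.3612, 1.6604)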